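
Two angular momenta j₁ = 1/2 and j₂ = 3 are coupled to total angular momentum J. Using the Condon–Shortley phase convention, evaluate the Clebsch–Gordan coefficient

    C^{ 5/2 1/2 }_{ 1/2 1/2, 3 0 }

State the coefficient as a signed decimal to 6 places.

√[6·1!0!5!/7! · 1!0!3!3!3!2!] = √(432/7)
  +(−1)^0/∏(0,1,0,3,0,2)! = 1/12  (running 1/12)
⟨..|..⟩ = √(432/7)·(1/12) = +0.654654

+√(3/7) = +0.654654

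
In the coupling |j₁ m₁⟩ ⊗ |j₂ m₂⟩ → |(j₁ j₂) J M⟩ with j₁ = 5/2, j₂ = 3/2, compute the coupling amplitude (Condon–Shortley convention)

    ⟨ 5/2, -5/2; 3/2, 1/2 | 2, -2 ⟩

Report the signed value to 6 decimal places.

+√(10/21) ≈ +0.690066

j₁+j₂−J=2  J+j₁−j₂=3  J−j₁+j₂=1  j₁+j₂+J+1=7
(j₁±m₁, j₂±m₂, J±M) = (0,5,2,1,0,4)
P² = 480/7
sum k=2..2:
  [2] +1/12 = 1/12
S = 1/12
C² = P²·S² = 10/21 ; C = +0.690066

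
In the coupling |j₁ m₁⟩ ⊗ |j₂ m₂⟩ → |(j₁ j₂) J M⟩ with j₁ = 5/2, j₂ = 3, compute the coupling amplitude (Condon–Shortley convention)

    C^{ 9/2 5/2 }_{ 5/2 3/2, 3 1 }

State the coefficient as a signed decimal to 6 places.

√[10·1!4!5!/11! · 4!1!4!2!7!2!] = √(92160/11)
  +(−1)^0/∏(0,1,1,4,3,1)! = 1/144  (running 1/144)
  +(−1)^1/∏(1,0,0,3,4,2)! = -1/288  (running 1/288)
⟨..|..⟩ = √(92160/11)·(1/288) = +0.317821

+0.317821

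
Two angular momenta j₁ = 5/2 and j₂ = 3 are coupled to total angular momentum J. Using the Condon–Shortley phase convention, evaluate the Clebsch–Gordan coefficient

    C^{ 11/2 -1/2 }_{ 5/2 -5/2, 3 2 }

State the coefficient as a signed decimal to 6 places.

+√(1/77) = +0.113961

j₁+j₂−J=0  J+j₁−j₂=5  J−j₁+j₂=6  j₁+j₂+J+1=12
(j₁±m₁, j₂±m₂, J±M) = (0,5,5,1,5,6)
P² = 207360000/77
sum k=0..0:
  [0] +1/14400 = 1/14400
S = 1/14400
C² = P²·S² = 1/77 ; C = +0.113961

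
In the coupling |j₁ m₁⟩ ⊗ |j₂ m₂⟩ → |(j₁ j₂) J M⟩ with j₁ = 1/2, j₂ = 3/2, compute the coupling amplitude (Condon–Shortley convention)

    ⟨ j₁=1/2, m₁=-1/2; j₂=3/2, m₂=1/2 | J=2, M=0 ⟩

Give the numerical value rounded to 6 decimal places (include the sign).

+√(1/2) ≈ +0.707107

triangle: 0!×1!×3!/5! = 6/120
(j±m)!: 0!×1!×2!×1!×2!×2! = 8
prefactor² = (2J+1)×Δ×N² = 2
  k=0: +1/(0!×0!×1!×2!×0!×1!) = 1/2
Σ = 1/2  ⇒  CG² = 2×1/2² = 1/2
CG = +√(1/2) = +0.707107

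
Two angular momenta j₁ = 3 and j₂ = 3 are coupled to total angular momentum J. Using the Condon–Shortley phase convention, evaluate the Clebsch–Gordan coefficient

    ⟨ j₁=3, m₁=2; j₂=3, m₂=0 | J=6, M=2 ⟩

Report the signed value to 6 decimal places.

+√(8/33) = +0.492366

j₁+j₂−J=0  J+j₁−j₂=6  J−j₁+j₂=6  j₁+j₂+J+1=13
(j₁±m₁, j₂±m₂, J±M) = (5,1,3,3,8,4)
P² = 49766400/11
sum k=0..0:
  [0] +1/4320 = 1/4320
S = 1/4320
C² = P²·S² = 8/33 ; C = +0.492366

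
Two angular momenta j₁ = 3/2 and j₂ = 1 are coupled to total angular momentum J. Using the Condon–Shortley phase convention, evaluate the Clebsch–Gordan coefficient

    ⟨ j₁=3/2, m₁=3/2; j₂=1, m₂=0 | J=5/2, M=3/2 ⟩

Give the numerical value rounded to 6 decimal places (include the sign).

√[6·0!3!2!/6! · 3!0!1!1!4!1!] = √(72/5)
  +(−1)^0/∏(0,0,0,1,3,1)! = 1/6  (running 1/6)
⟨..|..⟩ = √(72/5)·(1/6) = +0.632456

+√(2/5) = +0.632456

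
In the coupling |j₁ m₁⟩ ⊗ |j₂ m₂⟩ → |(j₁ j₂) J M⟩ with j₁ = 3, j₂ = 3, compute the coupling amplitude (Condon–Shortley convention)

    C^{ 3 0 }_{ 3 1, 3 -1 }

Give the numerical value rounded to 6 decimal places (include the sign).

√[7·3!3!3!/10! · 4!2!2!4!3!3!] = √(864/25)
  +(−1)^0/∏(0,3,2,2,1,1)! = 1/24  (running 1/24)
  +(−1)^1/∏(1,2,1,1,2,2)! = -1/8  (running -1/12)
  +(−1)^2/∏(2,1,0,0,3,3)! = 1/72  (running -5/72)
⟨..|..⟩ = √(864/25)·(-5/72) = -0.408248

−√(1/6) = -0.408248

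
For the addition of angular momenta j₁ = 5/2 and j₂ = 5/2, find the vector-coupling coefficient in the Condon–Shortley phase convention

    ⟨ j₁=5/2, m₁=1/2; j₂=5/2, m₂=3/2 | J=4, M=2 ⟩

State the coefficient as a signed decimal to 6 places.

√[9·1!4!4!/10! · 3!2!4!1!6!2!] = √(20736/35)
  +(−1)^0/∏(0,1,2,4,2,0)! = 1/96  (running 1/96)
  +(−1)^1/∏(1,0,1,3,3,1)! = -1/36  (running -5/288)
⟨..|..⟩ = √(20736/35)·(-5/288) = -0.422577

−√(5/28) = -0.422577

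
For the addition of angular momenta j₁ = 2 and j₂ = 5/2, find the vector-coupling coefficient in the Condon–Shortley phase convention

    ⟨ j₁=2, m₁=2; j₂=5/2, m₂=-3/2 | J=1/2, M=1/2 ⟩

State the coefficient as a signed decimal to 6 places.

+0.258199  (= +√(1/15))

j₁+j₂−J=4  J+j₁−j₂=0  J−j₁+j₂=1  j₁+j₂+J+1=6
(j₁±m₁, j₂±m₂, J±M) = (4,0,1,4,1,0)
P² = 192/5
sum k=0..0:
  [0] +1/24 = 1/24
S = 1/24
C² = P²·S² = 1/15 ; C = +0.258199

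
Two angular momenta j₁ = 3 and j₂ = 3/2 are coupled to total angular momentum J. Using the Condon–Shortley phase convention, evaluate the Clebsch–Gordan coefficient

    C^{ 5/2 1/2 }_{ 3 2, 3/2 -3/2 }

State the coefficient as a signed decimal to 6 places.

√[6·2!4!1!/8! · 5!1!0!3!3!2!] = √(432/7)
  +(−1)^0/∏(0,2,1,0,3,1)! = 1/12  (running 1/12)
⟨..|..⟩ = √(432/7)·(1/12) = +0.654654

+√(3/7) ≈ +0.654654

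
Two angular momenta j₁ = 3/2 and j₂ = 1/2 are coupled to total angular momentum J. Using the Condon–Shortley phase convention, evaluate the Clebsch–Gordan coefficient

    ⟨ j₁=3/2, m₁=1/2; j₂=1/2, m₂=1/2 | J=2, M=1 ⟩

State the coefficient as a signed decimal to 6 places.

+√(3/4) ≈ +0.866025

j₁+j₂−J=0  J+j₁−j₂=3  J−j₁+j₂=1  j₁+j₂+J+1=5
(j₁±m₁, j₂±m₂, J±M) = (2,1,1,0,3,1)
P² = 3
sum k=0..0:
  [0] +1/2 = 1/2
S = 1/2
C² = P²·S² = 3/4 ; C = +0.866025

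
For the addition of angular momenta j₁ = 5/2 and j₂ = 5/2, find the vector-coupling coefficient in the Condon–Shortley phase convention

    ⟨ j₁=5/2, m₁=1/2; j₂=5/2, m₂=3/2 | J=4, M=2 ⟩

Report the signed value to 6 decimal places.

-0.422577  (= −√(5/28))

j₁+j₂−J=1  J+j₁−j₂=4  J−j₁+j₂=4  j₁+j₂+J+1=10
(j₁±m₁, j₂±m₂, J±M) = (3,2,4,1,6,2)
P² = 20736/35
sum k=0..1:
  [0] +1/96 = 1/96
  [1] −1/36 = -1/36
S = -5/288
C² = P²·S² = 5/28 ; C = -0.422577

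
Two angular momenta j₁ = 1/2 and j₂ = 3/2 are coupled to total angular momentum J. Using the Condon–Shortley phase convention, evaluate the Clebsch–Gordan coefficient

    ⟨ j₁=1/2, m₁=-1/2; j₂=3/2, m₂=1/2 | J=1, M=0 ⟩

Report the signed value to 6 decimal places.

triangle: 1!*0!*2!/4! = 2/24
(j±m)!: 0!*1!*2!*1!*1!*1! = 2
prefactor² = (2J+1)*Δ*N² = 1/2
  k=1: −1/(1!*0!*0!*1!*0!*1!) = -1
Σ = -1  ⇒  CG² = 1/2*(-1)² = 1/2
CG = −√(1/2) = -0.707107

−√(1/2) ≈ -0.707107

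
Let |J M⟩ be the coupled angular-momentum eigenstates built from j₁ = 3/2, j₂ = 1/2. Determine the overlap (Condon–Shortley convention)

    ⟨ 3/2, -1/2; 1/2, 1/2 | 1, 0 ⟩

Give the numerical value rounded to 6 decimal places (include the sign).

√[3·1!2!0!/4! · 1!2!1!0!1!1!] = √(1/2)
  +(−1)^1/∏(1,0,1,0,1,0)! = -1  (running -1)
⟨..|..⟩ = √(1/2)·(-1) = -0.707107

-0.707107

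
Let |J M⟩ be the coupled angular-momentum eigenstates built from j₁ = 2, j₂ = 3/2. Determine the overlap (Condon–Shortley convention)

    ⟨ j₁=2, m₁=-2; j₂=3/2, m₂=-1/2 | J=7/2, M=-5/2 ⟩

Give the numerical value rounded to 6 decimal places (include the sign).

triangle: 0!·4!·3!/8! = 144/40320
(j±m)!: 0!·4!·1!·2!·1!·6! = 34560
prefactor² = (2J+1)·Δ·N² = 6912/7
  k=0: +1/(0!·0!·4!·1!·0!·2!) = 1/48
Σ = 1/48  ⇒  CG² = 6912/7·1/48² = 3/7
CG = +√(3/7) = +0.654654

+√(3/7) ≈ +0.654654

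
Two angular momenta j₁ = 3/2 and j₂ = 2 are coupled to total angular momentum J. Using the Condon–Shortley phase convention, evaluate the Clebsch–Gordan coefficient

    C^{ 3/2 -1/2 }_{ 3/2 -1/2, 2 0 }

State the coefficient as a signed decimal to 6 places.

j₁+j₂−J=2  J+j₁−j₂=1  J−j₁+j₂=2  j₁+j₂+J+1=6
(j₁±m₁, j₂±m₂, J±M) = (1,2,2,2,1,2)
P² = 16/45
sum k=1..2:
  [1] −1/1 = -1
  [2] +1/4 = 1/4
S = -3/4
C² = P²·S² = 1/5 ; C = -0.447214

-0.447214  (= −√(1/5))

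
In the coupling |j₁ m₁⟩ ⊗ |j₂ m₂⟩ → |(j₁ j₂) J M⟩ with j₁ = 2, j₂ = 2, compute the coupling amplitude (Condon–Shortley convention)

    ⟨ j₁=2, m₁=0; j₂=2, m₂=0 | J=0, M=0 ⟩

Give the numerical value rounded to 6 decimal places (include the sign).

+√(1/5) = +0.447214

√[1·4!0!0!/5! · 2!2!2!2!0!0!] = √(16/5)
  +(−1)^2/∏(2,2,0,0,0,0)! = 1/4  (running 1/4)
⟨..|..⟩ = √(16/5)·(1/4) = +0.447214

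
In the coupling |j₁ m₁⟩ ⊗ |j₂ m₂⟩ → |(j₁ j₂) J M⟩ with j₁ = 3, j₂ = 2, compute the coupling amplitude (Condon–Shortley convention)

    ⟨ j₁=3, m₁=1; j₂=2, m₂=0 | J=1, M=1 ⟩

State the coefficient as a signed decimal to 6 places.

√[3·4!2!0!/7! · 4!2!2!2!2!0!] = √(384/35)
  +(−1)^2/∏(2,2,0,0,2,0)! = 1/8  (running 1/8)
⟨..|..⟩ = √(384/35)·(1/8) = +0.414039

+0.414039  (= +√(6/35))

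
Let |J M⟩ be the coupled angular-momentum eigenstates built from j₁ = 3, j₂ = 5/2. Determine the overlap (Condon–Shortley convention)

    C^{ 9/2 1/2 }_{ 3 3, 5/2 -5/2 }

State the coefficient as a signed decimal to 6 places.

j₁+j₂−J=1  J+j₁−j₂=5  J−j₁+j₂=4  j₁+j₂+J+1=11
(j₁±m₁, j₂±m₂, J±M) = (6,0,0,5,5,4)
P² = 13824000/77
sum k=0..0:
  [0] +1/2880 = 1/2880
S = 1/2880
C² = P²·S² = 5/231 ; C = +0.147122

+0.147122  (= +√(5/231))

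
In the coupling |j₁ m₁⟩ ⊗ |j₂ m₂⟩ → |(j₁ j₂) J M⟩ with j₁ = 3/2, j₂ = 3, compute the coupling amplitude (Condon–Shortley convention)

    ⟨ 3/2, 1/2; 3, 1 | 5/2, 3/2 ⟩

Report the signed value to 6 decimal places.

−√(7/20) ≈ -0.591608

√[6·2!1!4!/8! · 2!1!4!2!4!1!] = √(576/35)
  +(−1)^0/∏(0,2,1,4,0,0)! = 1/48  (running 1/48)
  +(−1)^1/∏(1,1,0,3,1,1)! = -1/6  (running -7/48)
⟨..|..⟩ = √(576/35)·(-7/48) = -0.591608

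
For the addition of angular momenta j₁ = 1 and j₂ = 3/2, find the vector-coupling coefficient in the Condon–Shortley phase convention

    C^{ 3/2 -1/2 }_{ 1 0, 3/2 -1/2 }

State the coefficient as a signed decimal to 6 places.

+√(1/15) ≈ +0.258199

triangle: 1!*1!*2!/5! = 2/120
(j±m)!: 1!*1!*1!*2!*1!*2! = 4
prefactor² = (2J+1)*Δ*N² = 4/15
  k=0: +1/(0!*1!*1!*1!*0!*1!) = 1
  k=1: −1/(1!*0!*0!*0!*1!*2!) = -1/2
Σ = 1/2  ⇒  CG² = 4/15*1/2² = 1/15
CG = +√(1/15) = +0.258199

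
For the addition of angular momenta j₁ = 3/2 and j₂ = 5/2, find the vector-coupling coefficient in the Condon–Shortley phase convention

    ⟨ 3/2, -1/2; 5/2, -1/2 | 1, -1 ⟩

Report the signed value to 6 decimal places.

+√(3/20) = +0.387298

√[3·3!0!2!/6! · 1!2!2!3!0!2!] = √(12/5)
  +(−1)^2/∏(2,1,0,0,0,2)! = 1/4  (running 1/4)
⟨..|..⟩ = √(12/5)·(1/4) = +0.387298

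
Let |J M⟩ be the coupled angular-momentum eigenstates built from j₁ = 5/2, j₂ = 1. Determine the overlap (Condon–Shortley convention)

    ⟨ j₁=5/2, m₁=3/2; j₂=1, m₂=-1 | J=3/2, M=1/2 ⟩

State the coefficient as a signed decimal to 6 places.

j₁+j₂−J=2  J+j₁−j₂=3  J−j₁+j₂=0  j₁+j₂+J+1=6
(j₁±m₁, j₂±m₂, J±M) = (4,1,0,2,2,1)
P² = 32/5
sum k=0..0:
  [0] +1/4 = 1/4
S = 1/4
C² = P²·S² = 2/5 ; C = +0.632456

+√(2/5) ≈ +0.632456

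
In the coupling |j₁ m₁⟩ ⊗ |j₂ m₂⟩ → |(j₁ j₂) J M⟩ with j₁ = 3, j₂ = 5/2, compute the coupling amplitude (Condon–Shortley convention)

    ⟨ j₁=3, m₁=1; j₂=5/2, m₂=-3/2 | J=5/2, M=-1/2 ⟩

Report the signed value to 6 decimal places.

-0.169031

triangle: 3!·3!·2!/9! = 72/362880
(j±m)!: 4!·2!·1!·4!·2!·3! = 13824
prefactor² = (2J+1)·Δ·N² = 576/35
  k=0: +1/(0!·3!·2!·1!·1!·1!) = 1/12
  k=1: −1/(1!·2!·1!·0!·2!·2!) = -1/8
Σ = -1/24  ⇒  CG² = 576/35·(-1/24)² = 1/35
CG = −√(1/35) = -0.169031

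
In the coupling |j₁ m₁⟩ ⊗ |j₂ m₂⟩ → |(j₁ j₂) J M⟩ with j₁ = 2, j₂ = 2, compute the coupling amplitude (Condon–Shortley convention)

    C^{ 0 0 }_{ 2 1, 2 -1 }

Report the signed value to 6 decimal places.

√[1·4!0!0!/5! · 3!1!1!3!0!0!] = √(36/5)
  +(−1)^1/∏(1,3,0,0,0,0)! = -1/6  (running -1/6)
⟨..|..⟩ = √(36/5)·(-1/6) = -0.447214

-0.447214  (= −√(1/5))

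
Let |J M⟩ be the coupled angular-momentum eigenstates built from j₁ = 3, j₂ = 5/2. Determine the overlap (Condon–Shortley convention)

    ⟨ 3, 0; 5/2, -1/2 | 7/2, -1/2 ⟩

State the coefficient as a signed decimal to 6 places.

−√(4/21) ≈ -0.436436

j₁+j₂−J=2  J+j₁−j₂=4  J−j₁+j₂=3  j₁+j₂+J+1=10
(j₁±m₁, j₂±m₂, J±M) = (3,3,2,3,3,4)
P² = 6912/175
sum k=0..2:
  [0] +1/24 = 1/24
  [1] −1/8 = -1/8
  [2] +1/72 = 1/72
S = -5/72
C² = P²·S² = 4/21 ; C = -0.436436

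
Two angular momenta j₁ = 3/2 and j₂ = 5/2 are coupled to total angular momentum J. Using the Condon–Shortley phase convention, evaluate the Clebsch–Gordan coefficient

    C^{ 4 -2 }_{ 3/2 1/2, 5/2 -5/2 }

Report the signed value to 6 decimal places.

j₁+j₂−J=0  J+j₁−j₂=3  J−j₁+j₂=5  j₁+j₂+J+1=9
(j₁±m₁, j₂±m₂, J±M) = (2,1,0,5,2,6)
P² = 43200/7
sum k=0..0:
  [0] +1/240 = 1/240
S = 1/240
C² = P²·S² = 3/28 ; C = +0.327327

+0.327327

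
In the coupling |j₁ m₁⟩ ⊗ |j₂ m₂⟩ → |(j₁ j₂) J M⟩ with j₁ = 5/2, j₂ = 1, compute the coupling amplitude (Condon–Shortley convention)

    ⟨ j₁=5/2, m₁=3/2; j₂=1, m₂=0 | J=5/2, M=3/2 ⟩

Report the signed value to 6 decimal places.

+√(9/35) ≈ +0.507093

j₁+j₂−J=1  J+j₁−j₂=4  J−j₁+j₂=1  j₁+j₂+J+1=7
(j₁±m₁, j₂±m₂, J±M) = (4,1,1,1,4,1)
P² = 576/35
sum k=0..1:
  [0] +1/6 = 1/6
  [1] −1/24 = -1/24
S = 1/8
C² = P²·S² = 9/35 ; C = +0.507093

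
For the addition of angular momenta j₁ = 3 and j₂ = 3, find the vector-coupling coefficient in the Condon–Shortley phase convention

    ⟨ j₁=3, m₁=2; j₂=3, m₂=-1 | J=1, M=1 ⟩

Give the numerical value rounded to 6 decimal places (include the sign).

j₁+j₂−J=5  J+j₁−j₂=1  J−j₁+j₂=1  j₁+j₂+J+1=8
(j₁±m₁, j₂±m₂, J±M) = (5,1,2,4,2,0)
P² = 720/7
sum k=1..1:
  [1] −1/24 = -1/24
S = -1/24
C² = P²·S² = 5/28 ; C = -0.422577

−√(5/28) ≈ -0.422577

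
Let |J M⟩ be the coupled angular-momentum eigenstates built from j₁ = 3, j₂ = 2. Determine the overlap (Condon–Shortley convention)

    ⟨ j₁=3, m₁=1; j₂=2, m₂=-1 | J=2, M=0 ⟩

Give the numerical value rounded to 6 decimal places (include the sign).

j₁+j₂−J=3  J+j₁−j₂=3  J−j₁+j₂=1  j₁+j₂+J+1=8
(j₁±m₁, j₂±m₂, J±M) = (4,2,1,3,2,2)
P² = 36/7
sum k=0..1:
  [0] +1/12 = 1/12
  [1] −1/4 = -1/4
S = -1/6
C² = P²·S² = 1/7 ; C = -0.377964

−√(1/7) ≈ -0.377964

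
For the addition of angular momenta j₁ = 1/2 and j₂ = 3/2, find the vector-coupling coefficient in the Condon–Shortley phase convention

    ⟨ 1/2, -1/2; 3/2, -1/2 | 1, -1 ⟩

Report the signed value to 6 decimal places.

j₁+j₂−J=1  J+j₁−j₂=0  J−j₁+j₂=2  j₁+j₂+J+1=4
(j₁±m₁, j₂±m₂, J±M) = (0,1,1,2,0,2)
P² = 1
sum k=1..1:
  [1] −1/2 = -1/2
S = -1/2
C² = P²·S² = 1/4 ; C = -0.500000

-0.500000  (= −√(1/4))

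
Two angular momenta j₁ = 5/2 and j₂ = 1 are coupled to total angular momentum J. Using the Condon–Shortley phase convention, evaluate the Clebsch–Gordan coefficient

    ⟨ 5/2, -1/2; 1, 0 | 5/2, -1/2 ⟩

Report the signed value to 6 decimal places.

√[6·1!4!1!/7! · 2!3!1!1!2!3!] = √(144/35)
  +(−1)^0/∏(0,1,3,1,1,0)! = 1/6  (running 1/6)
  +(−1)^1/∏(1,0,2,0,2,1)! = -1/4  (running -1/12)
⟨..|..⟩ = √(144/35)·(-1/12) = -0.169031

−√(1/35) = -0.169031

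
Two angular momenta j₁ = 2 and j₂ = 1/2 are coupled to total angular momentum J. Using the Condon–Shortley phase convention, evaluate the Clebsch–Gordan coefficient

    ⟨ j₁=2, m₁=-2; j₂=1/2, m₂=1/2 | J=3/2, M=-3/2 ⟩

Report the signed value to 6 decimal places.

j₁+j₂−J=1  J+j₁−j₂=3  J−j₁+j₂=0  j₁+j₂+J+1=5
(j₁±m₁, j₂±m₂, J±M) = (0,4,1,0,0,3)
P² = 144/5
sum k=1..1:
  [1] −1/6 = -1/6
S = -1/6
C² = P²·S² = 4/5 ; C = -0.894427

−√(4/5) = -0.894427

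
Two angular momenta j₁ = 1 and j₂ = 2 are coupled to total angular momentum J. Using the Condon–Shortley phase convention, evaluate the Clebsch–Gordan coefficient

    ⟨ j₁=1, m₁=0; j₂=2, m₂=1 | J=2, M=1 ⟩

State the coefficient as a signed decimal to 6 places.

-0.408248

√[5·1!1!3!/6! · 1!1!3!1!3!1!] = √(3/2)
  +(−1)^0/∏(0,1,1,3,0,0)! = 1/6  (running 1/6)
  +(−1)^1/∏(1,0,0,2,1,1)! = -1/2  (running -1/3)
⟨..|..⟩ = √(3/2)·(-1/3) = -0.408248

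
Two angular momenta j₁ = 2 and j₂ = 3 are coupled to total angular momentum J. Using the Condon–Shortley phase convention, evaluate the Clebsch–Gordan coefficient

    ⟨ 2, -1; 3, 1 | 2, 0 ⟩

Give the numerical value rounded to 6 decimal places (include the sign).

√[5·3!1!3!/8! · 1!3!4!2!2!2!] = √(36/7)
  +(−1)^2/∏(2,1,1,2,0,1)! = 1/4  (running 1/4)
  +(−1)^3/∏(3,0,0,1,1,2)! = -1/12  (running 1/6)
⟨..|..⟩ = √(36/7)·(1/6) = +0.377964

+√(1/7) ≈ +0.377964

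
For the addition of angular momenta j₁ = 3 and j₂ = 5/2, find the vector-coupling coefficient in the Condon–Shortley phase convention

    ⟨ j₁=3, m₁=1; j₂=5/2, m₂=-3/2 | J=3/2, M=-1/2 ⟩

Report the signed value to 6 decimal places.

√[4·4!2!1!/8! · 4!2!1!4!1!2!] = √(384/35)
  +(−1)^0/∏(0,4,2,1,0,0)! = 1/48  (running 1/48)
  +(−1)^1/∏(1,3,1,0,1,1)! = -1/6  (running -7/48)
⟨..|..⟩ = √(384/35)·(-7/48) = -0.483046

-0.483046  (= −√(7/30))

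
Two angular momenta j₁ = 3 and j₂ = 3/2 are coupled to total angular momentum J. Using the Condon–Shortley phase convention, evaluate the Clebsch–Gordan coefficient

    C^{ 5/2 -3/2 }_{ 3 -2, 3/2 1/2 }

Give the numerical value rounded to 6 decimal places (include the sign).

√[6·2!4!1!/8! · 1!5!2!1!1!4!] = √(288/7)
  +(−1)^1/∏(1,1,4,1,0,0)! = -1/24  (running -1/24)
  +(−1)^2/∏(2,0,3,0,1,1)! = 1/12  (running 1/24)
⟨..|..⟩ = √(288/7)·(1/24) = +0.267261

+√(1/14) = +0.267261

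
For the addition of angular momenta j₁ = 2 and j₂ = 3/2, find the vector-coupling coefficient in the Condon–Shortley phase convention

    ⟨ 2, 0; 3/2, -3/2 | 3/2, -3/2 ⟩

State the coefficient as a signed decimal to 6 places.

√[4·2!2!1!/6! · 2!2!0!3!0!3!] = √(16/5)
  +(−1)^0/∏(0,2,2,0,0,1)! = 1/4  (running 1/4)
⟨..|..⟩ = √(16/5)·(1/4) = +0.447214

+0.447214  (= +√(1/5))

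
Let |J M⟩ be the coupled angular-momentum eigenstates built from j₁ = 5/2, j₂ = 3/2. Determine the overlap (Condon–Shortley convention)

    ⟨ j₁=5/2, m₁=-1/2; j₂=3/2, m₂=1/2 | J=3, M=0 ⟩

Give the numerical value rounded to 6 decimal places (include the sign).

√[7·1!4!2!/8! · 2!3!2!1!3!3!] = √(36/5)
  +(−1)^0/∏(0,1,3,2,1,0)! = 1/12  (running 1/12)
  +(−1)^1/∏(1,0,2,1,2,1)! = -1/4  (running -1/6)
⟨..|..⟩ = √(36/5)·(-1/6) = -0.447214

−√(1/5) = -0.447214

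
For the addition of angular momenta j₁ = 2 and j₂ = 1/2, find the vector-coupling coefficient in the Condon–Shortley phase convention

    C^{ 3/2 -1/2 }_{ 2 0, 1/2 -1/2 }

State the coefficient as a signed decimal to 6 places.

√[4·1!3!0!/5! · 2!2!0!1!1!2!] = √(8/5)
  +(−1)^0/∏(0,1,2,0,1,0)! = 1/2  (running 1/2)
⟨..|..⟩ = √(8/5)·(1/2) = +0.632456

+√(2/5) = +0.632456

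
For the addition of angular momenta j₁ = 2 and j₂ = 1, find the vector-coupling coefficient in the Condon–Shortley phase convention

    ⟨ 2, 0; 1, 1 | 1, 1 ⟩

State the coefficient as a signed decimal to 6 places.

triangle: 2!*2!*0!/5! = 4/120
(j±m)!: 2!*2!*2!*0!*2!*0! = 16
prefactor² = (2J+1)*Δ*N² = 8/5
  k=2: +1/(2!*0!*0!*0!*2!*0!) = 1/4
Σ = 1/4  ⇒  CG² = 8/5*1/4² = 1/10
CG = +√(1/10) = +0.316228

+0.316228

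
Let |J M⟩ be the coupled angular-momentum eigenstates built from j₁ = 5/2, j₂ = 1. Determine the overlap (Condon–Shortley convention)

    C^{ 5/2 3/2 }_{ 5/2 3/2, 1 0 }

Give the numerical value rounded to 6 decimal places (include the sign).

j₁+j₂−J=1  J+j₁−j₂=4  J−j₁+j₂=1  j₁+j₂+J+1=7
(j₁±m₁, j₂±m₂, J±M) = (4,1,1,1,4,1)
P² = 576/35
sum k=0..1:
  [0] +1/6 = 1/6
  [1] −1/24 = -1/24
S = 1/8
C² = P²·S² = 9/35 ; C = +0.507093

+√(9/35) ≈ +0.507093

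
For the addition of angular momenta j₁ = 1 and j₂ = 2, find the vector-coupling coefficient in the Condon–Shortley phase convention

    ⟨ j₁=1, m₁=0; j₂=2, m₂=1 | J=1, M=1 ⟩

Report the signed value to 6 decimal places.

-0.547723

j₁+j₂−J=2  J+j₁−j₂=0  J−j₁+j₂=2  j₁+j₂+J+1=5
(j₁±m₁, j₂±m₂, J±M) = (1,1,3,1,2,0)
P² = 6/5
sum k=1..1:
  [1] −1/2 = -1/2
S = -1/2
C² = P²·S² = 3/10 ; C = -0.547723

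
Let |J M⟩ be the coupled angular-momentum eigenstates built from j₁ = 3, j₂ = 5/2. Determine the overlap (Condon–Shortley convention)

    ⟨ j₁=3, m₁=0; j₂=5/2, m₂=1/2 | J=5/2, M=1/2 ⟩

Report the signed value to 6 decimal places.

+0.276026  (= +√(8/105))

triangle: 3!×3!×2!/9! = 72/362880
(j±m)!: 3!×3!×3!×2!×3!×2! = 5184
prefactor² = (2J+1)×Δ×N² = 216/35
  k=1: −1/(1!×2!×2!×2!×1!×0!) = -1/8
  k=2: +1/(2!×1!×1!×1!×2!×1!) = 1/4
  k=3: −1/(3!×0!×0!×0!×3!×2!) = -1/72
Σ = 1/9  ⇒  CG² = 216/35×1/9² = 8/105
CG = +√(8/105) = +0.276026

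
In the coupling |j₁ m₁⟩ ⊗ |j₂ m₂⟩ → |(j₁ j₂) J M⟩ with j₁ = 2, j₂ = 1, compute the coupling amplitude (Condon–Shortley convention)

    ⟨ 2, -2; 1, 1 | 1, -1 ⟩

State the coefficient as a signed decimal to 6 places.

+√(3/5) = +0.774597

√[3·2!2!0!/5! · 0!4!2!0!0!2!] = √(48/5)
  +(−1)^2/∏(2,0,2,0,0,0)! = 1/4  (running 1/4)
⟨..|..⟩ = √(48/5)·(1/4) = +0.774597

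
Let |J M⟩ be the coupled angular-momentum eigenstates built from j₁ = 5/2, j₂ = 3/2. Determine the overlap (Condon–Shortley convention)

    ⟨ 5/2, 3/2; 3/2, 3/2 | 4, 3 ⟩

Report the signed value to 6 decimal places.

triangle: 0!×5!×3!/9! = 720/362880
(j±m)!: 4!×1!×3!×0!×7!×1! = 725760
prefactor² = (2J+1)×Δ×N² = 12960
  k=0: +1/(0!×0!×1!×3!×4!×0!) = 1/144
Σ = 1/144  ⇒  CG² = 12960×1/144² = 5/8
CG = +√(5/8) = +0.790569

+√(5/8) = +0.790569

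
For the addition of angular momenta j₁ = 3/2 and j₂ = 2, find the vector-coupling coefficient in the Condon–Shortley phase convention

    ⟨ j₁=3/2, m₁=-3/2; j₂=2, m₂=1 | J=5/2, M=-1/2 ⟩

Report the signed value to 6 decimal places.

−√(27/70) ≈ -0.621059

j₁+j₂−J=1  J+j₁−j₂=2  J−j₁+j₂=3  j₁+j₂+J+1=7
(j₁±m₁, j₂±m₂, J±M) = (0,3,3,1,2,3)
P² = 216/35
sum k=1..1:
  [1] −1/4 = -1/4
S = -1/4
C² = P²·S² = 27/70 ; C = -0.621059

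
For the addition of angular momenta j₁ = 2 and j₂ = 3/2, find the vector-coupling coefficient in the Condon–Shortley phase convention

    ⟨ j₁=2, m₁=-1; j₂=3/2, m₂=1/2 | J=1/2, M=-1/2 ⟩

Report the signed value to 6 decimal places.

+√(3/10) ≈ +0.547723

√[2·3!1!0!/5! · 1!3!2!1!0!1!] = √(6/5)
  +(−1)^2/∏(2,1,1,0,0,0)! = 1/2  (running 1/2)
⟨..|..⟩ = √(6/5)·(1/2) = +0.547723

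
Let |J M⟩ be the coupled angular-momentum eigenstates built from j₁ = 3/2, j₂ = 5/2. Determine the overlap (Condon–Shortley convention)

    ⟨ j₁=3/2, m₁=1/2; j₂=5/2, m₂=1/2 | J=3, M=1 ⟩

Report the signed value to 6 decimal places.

√[7·1!2!4!/8! · 2!1!3!2!4!2!] = √(48/5)
  +(−1)^0/∏(0,1,1,3,1,1)! = 1/6  (running 1/6)
  +(−1)^1/∏(1,0,0,2,2,2)! = -1/8  (running 1/24)
⟨..|..⟩ = √(48/5)·(1/24) = +0.129099

+√(1/60) = +0.129099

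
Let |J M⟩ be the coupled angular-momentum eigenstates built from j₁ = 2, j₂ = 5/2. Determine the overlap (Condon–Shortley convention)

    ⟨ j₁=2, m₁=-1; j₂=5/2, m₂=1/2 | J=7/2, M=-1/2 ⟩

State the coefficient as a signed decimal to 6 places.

√[8·1!3!4!/9! · 1!3!3!2!3!4!] = √(1152/35)
  +(−1)^0/∏(0,1,3,3,0,1)! = 1/36  (running 1/36)
  +(−1)^1/∏(1,0,2,2,1,2)! = -1/8  (running -7/72)
⟨..|..⟩ = √(1152/35)·(-7/72) = -0.557773

-0.557773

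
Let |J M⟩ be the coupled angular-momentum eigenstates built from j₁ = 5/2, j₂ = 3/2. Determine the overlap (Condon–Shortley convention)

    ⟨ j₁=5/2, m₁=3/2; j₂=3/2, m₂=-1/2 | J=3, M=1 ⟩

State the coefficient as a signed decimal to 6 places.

+0.639010  (= +√(49/120))

j₁+j₂−J=1  J+j₁−j₂=4  J−j₁+j₂=2  j₁+j₂+J+1=8
(j₁±m₁, j₂±m₂, J±M) = (4,1,1,2,4,2)
P² = 96/5
sum k=0..1:
  [0] +1/6 = 1/6
  [1] −1/48 = -1/48
S = 7/48
C² = P²·S² = 49/120 ; C = +0.639010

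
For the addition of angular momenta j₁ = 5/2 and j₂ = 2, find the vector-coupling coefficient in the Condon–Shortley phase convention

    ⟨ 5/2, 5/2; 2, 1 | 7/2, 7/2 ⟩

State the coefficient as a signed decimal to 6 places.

+√(5/9) ≈ +0.745356

triangle: 1!·4!·3!/9! = 144/362880
(j±m)!: 5!·0!·3!·1!·7!·0! = 3628800
prefactor² = (2J+1)·Δ·N² = 11520
  k=0: +1/(0!·1!·0!·3!·4!·0!) = 1/144
Σ = 1/144  ⇒  CG² = 11520·1/144² = 5/9
CG = +√(5/9) = +0.745356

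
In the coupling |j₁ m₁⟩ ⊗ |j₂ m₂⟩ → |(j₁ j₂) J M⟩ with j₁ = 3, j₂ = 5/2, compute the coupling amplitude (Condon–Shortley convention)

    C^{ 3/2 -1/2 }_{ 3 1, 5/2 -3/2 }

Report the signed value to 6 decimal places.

−√(7/30) = -0.483046

triangle: 4!×2!×1!/8! = 48/40320
(j±m)!: 4!×2!×1!×4!×1!×2! = 2304
prefactor² = (2J+1)×Δ×N² = 384/35
  k=0: +1/(0!×4!×2!×1!×0!×0!) = 1/48
  k=1: −1/(1!×3!×1!×0!×1!×1!) = -1/6
Σ = -7/48  ⇒  CG² = 384/35×(-7/48)² = 7/30
CG = −√(7/30) = -0.483046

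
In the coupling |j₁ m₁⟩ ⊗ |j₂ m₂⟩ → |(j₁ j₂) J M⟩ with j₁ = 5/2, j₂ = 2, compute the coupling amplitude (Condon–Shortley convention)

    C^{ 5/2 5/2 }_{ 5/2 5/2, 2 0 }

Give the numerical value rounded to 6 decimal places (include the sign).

+0.597614  (= +√(5/14))

j₁+j₂−J=2  J+j₁−j₂=3  J−j₁+j₂=2  j₁+j₂+J+1=8
(j₁±m₁, j₂±m₂, J±M) = (5,0,2,2,5,0)
P² = 1440/7
sum k=0..0:
  [0] +1/24 = 1/24
S = 1/24
C² = P²·S² = 5/14 ; C = +0.597614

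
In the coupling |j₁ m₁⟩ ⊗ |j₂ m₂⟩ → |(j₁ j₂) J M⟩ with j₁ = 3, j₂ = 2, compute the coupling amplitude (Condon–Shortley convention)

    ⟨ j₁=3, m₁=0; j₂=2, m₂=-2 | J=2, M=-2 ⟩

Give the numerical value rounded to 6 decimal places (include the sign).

+0.267261  (= +√(1/14))

triangle: 3!*3!*1!/8! = 36/40320
(j±m)!: 3!*3!*0!*4!*0!*4! = 20736
prefactor² = (2J+1)*Δ*N² = 648/7
  k=0: +1/(0!*3!*3!*0!*0!*1!) = 1/36
Σ = 1/36  ⇒  CG² = 648/7*1/36² = 1/14
CG = +√(1/14) = +0.267261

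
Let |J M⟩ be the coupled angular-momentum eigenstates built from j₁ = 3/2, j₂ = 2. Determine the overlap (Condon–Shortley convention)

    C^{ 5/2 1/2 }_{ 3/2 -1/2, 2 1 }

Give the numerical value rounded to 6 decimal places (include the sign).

j₁+j₂−J=1  J+j₁−j₂=2  J−j₁+j₂=3  j₁+j₂+J+1=7
(j₁±m₁, j₂±m₂, J±M) = (1,2,3,1,3,2)
P² = 72/35
sum k=0..1:
  [0] +1/12 = 1/12
  [1] −1/2 = -1/2
S = -5/12
C² = P²·S² = 5/14 ; C = -0.597614

-0.597614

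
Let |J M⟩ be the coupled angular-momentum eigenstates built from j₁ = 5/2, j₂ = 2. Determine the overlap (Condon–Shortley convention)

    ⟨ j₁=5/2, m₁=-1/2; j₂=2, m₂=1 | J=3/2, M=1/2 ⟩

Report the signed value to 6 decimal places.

+0.487950

triangle: 3!×2!×1!/7! = 12/5040
(j±m)!: 2!×3!×3!×1!×2!×1! = 144
prefactor² = (2J+1)×Δ×N² = 48/35
  k=2: +1/(2!×1!×1!×1!×1!×0!) = 1/2
  k=3: −1/(3!×0!×0!×0!×2!×1!) = -1/12
Σ = 5/12  ⇒  CG² = 48/35×5/12² = 5/21
CG = +√(5/21) = +0.487950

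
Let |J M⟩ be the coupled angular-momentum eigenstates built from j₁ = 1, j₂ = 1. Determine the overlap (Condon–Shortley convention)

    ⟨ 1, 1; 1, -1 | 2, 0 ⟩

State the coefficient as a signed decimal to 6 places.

j₁+j₂−J=0  J+j₁−j₂=2  J−j₁+j₂=2  j₁+j₂+J+1=5
(j₁±m₁, j₂±m₂, J±M) = (2,0,0,2,2,2)
P² = 8/3
sum k=0..0:
  [0] +1/4 = 1/4
S = 1/4
C² = P²·S² = 1/6 ; C = +0.408248

+√(1/6) ≈ +0.408248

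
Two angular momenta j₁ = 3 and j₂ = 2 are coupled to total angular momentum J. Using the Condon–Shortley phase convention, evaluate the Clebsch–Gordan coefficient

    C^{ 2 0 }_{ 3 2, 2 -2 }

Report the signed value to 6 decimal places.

+√(5/14) = +0.597614

√[5·3!3!1!/8! · 5!1!0!4!2!2!] = √(360/7)
  +(−1)^0/∏(0,3,1,0,2,1)! = 1/12  (running 1/12)
⟨..|..⟩ = √(360/7)·(1/12) = +0.597614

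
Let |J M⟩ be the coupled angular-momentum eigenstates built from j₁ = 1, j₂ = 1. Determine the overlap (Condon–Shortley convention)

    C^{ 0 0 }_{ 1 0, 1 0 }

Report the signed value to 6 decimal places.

−√(1/3) ≈ -0.577350

triangle: 2!×0!×0!/3! = 2/6
(j±m)!: 1!×1!×1!×1!×0!×0! = 1
prefactor² = (2J+1)×Δ×N² = 1/3
  k=1: −1/(1!×1!×0!×0!×0!×0!) = -1
Σ = -1  ⇒  CG² = 1/3×(-1)² = 1/3
CG = −√(1/3) = -0.577350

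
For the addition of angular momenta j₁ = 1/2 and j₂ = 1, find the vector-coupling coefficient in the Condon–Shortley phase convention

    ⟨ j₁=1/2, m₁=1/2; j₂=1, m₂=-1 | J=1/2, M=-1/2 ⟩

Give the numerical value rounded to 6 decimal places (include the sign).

j₁+j₂−J=1  J+j₁−j₂=0  J−j₁+j₂=1  j₁+j₂+J+1=3
(j₁±m₁, j₂±m₂, J±M) = (1,0,0,2,0,1)
P² = 2/3
sum k=0..0:
  [0] +1/1 = 1
S = 1
C² = P²·S² = 2/3 ; C = +0.816497

+0.816497  (= +√(2/3))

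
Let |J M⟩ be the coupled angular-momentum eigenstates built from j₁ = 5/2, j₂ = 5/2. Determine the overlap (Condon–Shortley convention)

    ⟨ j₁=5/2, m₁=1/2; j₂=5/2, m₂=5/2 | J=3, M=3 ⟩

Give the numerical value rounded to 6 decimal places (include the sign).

+√(5/18) = +0.527046

triangle: 2!×3!×3!/9! = 72/362880
(j±m)!: 3!×2!×5!×0!×6!×0! = 1036800
prefactor² = (2J+1)×Δ×N² = 1440
  k=2: +1/(2!×0!×0!×3!×3!×0!) = 1/72
Σ = 1/72  ⇒  CG² = 1440×1/72² = 5/18
CG = +√(5/18) = +0.527046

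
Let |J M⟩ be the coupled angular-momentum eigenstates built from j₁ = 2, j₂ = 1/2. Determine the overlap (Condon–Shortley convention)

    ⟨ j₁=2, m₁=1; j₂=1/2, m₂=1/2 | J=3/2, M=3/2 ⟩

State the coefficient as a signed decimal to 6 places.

√[4·1!3!0!/5! · 3!1!1!0!3!0!] = √(36/5)
  +(−1)^1/∏(1,0,0,0,3,0)! = -1/6  (running -1/6)
⟨..|..⟩ = √(36/5)·(-1/6) = -0.447214

-0.447214  (= −√(1/5))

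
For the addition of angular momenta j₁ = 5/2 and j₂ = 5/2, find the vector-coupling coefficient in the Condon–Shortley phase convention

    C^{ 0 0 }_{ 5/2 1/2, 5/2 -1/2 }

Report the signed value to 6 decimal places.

+√(1/6) = +0.408248

√[1·5!0!0!/6! · 3!2!2!3!0!0!] = √(24)
  +(−1)^2/∏(2,3,0,0,0,0)! = 1/12  (running 1/12)
⟨..|..⟩ = √(24)·(1/12) = +0.408248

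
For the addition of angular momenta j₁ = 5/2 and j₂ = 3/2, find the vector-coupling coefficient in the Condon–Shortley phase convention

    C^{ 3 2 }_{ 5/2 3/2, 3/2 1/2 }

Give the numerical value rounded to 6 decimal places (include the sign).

+0.288675  (= +√(1/12))

√[7·1!4!2!/8! · 4!1!2!1!5!1!] = √(48)
  +(−1)^0/∏(0,1,1,2,3,0)! = 1/12  (running 1/12)
  +(−1)^1/∏(1,0,0,1,4,1)! = -1/24  (running 1/24)
⟨..|..⟩ = √(48)·(1/24) = +0.288675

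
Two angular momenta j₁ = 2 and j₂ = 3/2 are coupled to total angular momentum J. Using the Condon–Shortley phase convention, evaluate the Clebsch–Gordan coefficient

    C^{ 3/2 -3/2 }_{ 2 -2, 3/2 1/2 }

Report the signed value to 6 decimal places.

+0.632456  (= +√(2/5))

triangle: 2!×2!×1!/6! = 4/720
(j±m)!: 0!×4!×2!×1!×0!×3! = 288
prefactor² = (2J+1)×Δ×N² = 32/5
  k=2: +1/(2!×0!×2!×0!×0!×1!) = 1/4
Σ = 1/4  ⇒  CG² = 32/5×1/4² = 2/5
CG = +√(2/5) = +0.632456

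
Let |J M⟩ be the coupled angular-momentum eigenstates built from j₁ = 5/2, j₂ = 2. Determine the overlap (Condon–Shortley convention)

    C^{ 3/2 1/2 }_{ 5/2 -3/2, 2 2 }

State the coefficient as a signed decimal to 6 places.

−√(32/105) ≈ -0.552052

j₁+j₂−J=3  J+j₁−j₂=2  J−j₁+j₂=1  j₁+j₂+J+1=7
(j₁±m₁, j₂±m₂, J±M) = (1,4,4,0,2,1)
P² = 384/35
sum k=3..3:
  [3] −1/6 = -1/6
S = -1/6
C² = P²·S² = 32/105 ; C = -0.552052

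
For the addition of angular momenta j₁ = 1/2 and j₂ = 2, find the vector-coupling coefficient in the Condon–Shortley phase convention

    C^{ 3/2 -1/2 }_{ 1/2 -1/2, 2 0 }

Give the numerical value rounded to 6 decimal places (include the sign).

√[4·1!0!3!/5! · 0!1!2!2!1!2!] = √(8/5)
  +(−1)^1/∏(1,0,0,1,0,2)! = -1/2  (running -1/2)
⟨..|..⟩ = √(8/5)·(-1/2) = -0.632456

-0.632456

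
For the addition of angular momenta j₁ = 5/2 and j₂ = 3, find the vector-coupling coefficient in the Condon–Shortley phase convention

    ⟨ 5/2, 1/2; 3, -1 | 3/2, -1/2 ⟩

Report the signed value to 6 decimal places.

-0.097590

j₁+j₂−J=4  J+j₁−j₂=1  J−j₁+j₂=2  j₁+j₂+J+1=8
(j₁±m₁, j₂±m₂, J±M) = (3,2,2,4,1,2)
P² = 192/35
sum k=1..2:
  [1] −1/6 = -1/6
  [2] +1/8 = 1/8
S = -1/24
C² = P²·S² = 1/105 ; C = -0.097590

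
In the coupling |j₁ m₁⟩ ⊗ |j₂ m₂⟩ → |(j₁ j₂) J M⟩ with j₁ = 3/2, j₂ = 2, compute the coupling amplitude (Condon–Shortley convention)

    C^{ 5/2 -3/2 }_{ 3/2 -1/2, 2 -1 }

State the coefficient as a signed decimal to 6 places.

+0.169031  (= +√(1/35))

√[6·1!2!3!/7! · 1!2!1!3!1!4!] = √(144/35)
  +(−1)^0/∏(0,1,2,1,0,2)! = 1/4  (running 1/4)
  +(−1)^1/∏(1,0,1,0,1,3)! = -1/6  (running 1/12)
⟨..|..⟩ = √(144/35)·(1/12) = +0.169031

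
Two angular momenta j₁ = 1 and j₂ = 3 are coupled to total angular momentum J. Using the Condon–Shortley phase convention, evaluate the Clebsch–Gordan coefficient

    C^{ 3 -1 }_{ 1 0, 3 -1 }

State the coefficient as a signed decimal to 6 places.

√[7·1!1!5!/8! · 1!1!2!4!2!4!] = √(48)
  +(−1)^0/∏(0,1,1,2,0,3)! = 1/12  (running 1/12)
  +(−1)^1/∏(1,0,0,1,1,4)! = -1/24  (running 1/24)
⟨..|..⟩ = √(48)·(1/24) = +0.288675

+√(1/12) = +0.288675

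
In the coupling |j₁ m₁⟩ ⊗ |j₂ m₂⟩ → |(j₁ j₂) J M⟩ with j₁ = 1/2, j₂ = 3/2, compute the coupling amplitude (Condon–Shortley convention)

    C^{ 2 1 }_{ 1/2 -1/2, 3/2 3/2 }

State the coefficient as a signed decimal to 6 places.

√[5·0!1!3!/5! · 0!1!3!0!3!1!] = √(9)
  +(−1)^0/∏(0,0,1,3,0,0)! = 1/6  (running 1/6)
⟨..|..⟩ = √(9)·(1/6) = +0.500000

+√(1/4) = +0.500000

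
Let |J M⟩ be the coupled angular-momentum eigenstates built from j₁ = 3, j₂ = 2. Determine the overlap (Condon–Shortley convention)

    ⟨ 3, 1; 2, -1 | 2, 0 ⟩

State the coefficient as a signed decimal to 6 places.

-0.377964

√[5·3!3!1!/8! · 4!2!1!3!2!2!] = √(36/7)
  +(−1)^0/∏(0,3,2,1,1,0)! = 1/12  (running 1/12)
  +(−1)^1/∏(1,2,1,0,2,1)! = -1/4  (running -1/6)
⟨..|..⟩ = √(36/7)·(-1/6) = -0.377964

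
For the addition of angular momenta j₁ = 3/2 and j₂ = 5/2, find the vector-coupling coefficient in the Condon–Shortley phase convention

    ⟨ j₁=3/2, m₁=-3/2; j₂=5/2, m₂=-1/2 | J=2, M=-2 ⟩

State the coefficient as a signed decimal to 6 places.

√[5·2!1!3!/7! · 0!3!2!3!0!4!] = √(144/7)
  +(−1)^2/∏(2,0,1,0,0,3)! = 1/12  (running 1/12)
⟨..|..⟩ = √(144/7)·(1/12) = +0.377964

+√(1/7) ≈ +0.377964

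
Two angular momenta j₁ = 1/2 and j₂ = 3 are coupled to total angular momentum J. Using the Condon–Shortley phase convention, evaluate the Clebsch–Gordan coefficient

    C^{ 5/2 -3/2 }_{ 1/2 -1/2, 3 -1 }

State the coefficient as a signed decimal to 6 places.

−√(2/7) = -0.534522

√[6·1!0!5!/7! · 0!1!2!4!1!4!] = √(1152/7)
  +(−1)^1/∏(1,0,0,1,0,4)! = -1/24  (running -1/24)
⟨..|..⟩ = √(1152/7)·(-1/24) = -0.534522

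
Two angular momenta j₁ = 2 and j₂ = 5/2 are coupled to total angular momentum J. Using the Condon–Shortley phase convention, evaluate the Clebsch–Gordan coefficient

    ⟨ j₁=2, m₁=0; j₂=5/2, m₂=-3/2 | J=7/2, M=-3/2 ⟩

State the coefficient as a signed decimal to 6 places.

√[8·1!3!4!/9! · 2!2!1!4!2!5!] = √(512/7)
  +(−1)^0/∏(0,1,2,1,1,3)! = 1/12  (running 1/12)
  +(−1)^1/∏(1,0,1,0,2,4)! = -1/48  (running 1/16)
⟨..|..⟩ = √(512/7)·(1/16) = +0.534522

+0.534522  (= +√(2/7))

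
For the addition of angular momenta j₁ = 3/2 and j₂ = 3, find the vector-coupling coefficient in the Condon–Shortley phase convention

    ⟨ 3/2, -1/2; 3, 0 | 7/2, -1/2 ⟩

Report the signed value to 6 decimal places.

triangle: 1!·2!·5!/9! = 240/362880
(j±m)!: 1!·2!·3!·3!·3!·4! = 10368
prefactor² = (2J+1)·Δ·N² = 384/7
  k=0: +1/(0!·1!·2!·3!·0!·2!) = 1/24
  k=1: −1/(1!·0!·1!·2!·1!·3!) = -1/12
Σ = -1/24  ⇒  CG² = 384/7·(-1/24)² = 2/21
CG = −√(2/21) = -0.308607

-0.308607  (= −√(2/21))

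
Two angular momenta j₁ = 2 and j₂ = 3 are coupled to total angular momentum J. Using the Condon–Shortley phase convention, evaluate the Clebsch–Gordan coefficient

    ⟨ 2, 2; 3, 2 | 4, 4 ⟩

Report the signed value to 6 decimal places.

triangle: 1!*3!*5!/10! = 720/3628800
(j±m)!: 4!*0!*5!*1!*8!*0! = 116121600
prefactor² = (2J+1)*Δ*N² = 207360
  k=0: +1/(0!*1!*0!*5!*3!*0!) = 1/720
Σ = 1/720  ⇒  CG² = 207360*1/720² = 2/5
CG = +√(2/5) = +0.632456

+0.632456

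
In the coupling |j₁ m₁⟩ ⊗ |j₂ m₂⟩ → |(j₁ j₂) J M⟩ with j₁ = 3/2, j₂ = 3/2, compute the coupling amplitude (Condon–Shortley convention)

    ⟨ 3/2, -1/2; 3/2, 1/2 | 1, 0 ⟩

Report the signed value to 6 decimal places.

-0.223607

triangle: 2!*1!*1!/5! = 2/120
(j±m)!: 1!*2!*2!*1!*1!*1! = 4
prefactor² = (2J+1)*Δ*N² = 1/5
  k=1: −1/(1!*1!*1!*1!*0!*0!) = -1
  k=2: +1/(2!*0!*0!*0!*1!*1!) = 1/2
Σ = -1/2  ⇒  CG² = 1/5*(-1/2)² = 1/20
CG = −√(1/20) = -0.223607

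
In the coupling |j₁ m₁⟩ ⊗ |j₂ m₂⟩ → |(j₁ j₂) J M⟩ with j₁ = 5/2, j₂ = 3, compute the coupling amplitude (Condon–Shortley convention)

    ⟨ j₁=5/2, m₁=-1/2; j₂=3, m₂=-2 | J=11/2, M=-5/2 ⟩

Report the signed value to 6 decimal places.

+0.603023

√[12·0!5!6!/12! · 2!3!1!5!3!8!] = √(8294400/11)
  +(−1)^0/∏(0,0,3,1,2,5)! = 1/1440  (running 1/1440)
⟨..|..⟩ = √(8294400/11)·(1/1440) = +0.603023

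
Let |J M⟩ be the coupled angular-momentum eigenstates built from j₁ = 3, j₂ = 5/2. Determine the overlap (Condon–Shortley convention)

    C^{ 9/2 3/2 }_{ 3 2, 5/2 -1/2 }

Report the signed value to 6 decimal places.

triangle: 1!×5!×4!/11! = 2880/39916800
(j±m)!: 5!×1!×2!×3!×6!×3! = 6220800
prefactor² = (2J+1)×Δ×N² = 345600/77
  k=0: +1/(0!×1!×1!×2!×4!×2!) = 1/96
  k=1: −1/(1!×0!×0!×1!×5!×3!) = -1/720
Σ = 13/1440  ⇒  CG² = 345600/77×13/1440² = 169/462
CG = +√(169/462) = +0.604815

+√(169/462) ≈ +0.604815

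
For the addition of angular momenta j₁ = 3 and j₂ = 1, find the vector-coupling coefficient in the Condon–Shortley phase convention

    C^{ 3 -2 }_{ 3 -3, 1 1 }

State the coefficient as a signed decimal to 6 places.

−√(1/4) ≈ -0.500000

j₁+j₂−J=1  J+j₁−j₂=5  J−j₁+j₂=1  j₁+j₂+J+1=8
(j₁±m₁, j₂±m₂, J±M) = (0,6,2,0,1,5)
P² = 3600
sum k=1..1:
  [1] −1/120 = -1/120
S = -1/120
C² = P²·S² = 1/4 ; C = -0.500000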